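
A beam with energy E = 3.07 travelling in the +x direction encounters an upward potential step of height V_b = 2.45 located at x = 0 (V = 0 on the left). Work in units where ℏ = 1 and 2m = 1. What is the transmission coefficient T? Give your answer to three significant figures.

The wavenumbers are k₁ = √(2mE)/ℏ = 1.752 on the left and k₂ = √(2m(E − V_b))/ℏ = 0.7874 on the right.
Matching ψ and ψ′ at x = 0 gives r = (k₁ − k₂)/(k₁ + k₂), so R = r² = 0.1443 and T = 1 − R = 0.8557.

T = 0.856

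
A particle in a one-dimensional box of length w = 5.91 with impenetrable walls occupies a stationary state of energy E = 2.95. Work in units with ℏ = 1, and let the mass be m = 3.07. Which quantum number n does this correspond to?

For an infinite well E_n = n²π²ℏ²/(2mw²), so n = (w/πℏ)√(2mE).
n = (5.91/π) × √(2 × 3.07 × 2.95) = 8.006 → n = 8.

n = 8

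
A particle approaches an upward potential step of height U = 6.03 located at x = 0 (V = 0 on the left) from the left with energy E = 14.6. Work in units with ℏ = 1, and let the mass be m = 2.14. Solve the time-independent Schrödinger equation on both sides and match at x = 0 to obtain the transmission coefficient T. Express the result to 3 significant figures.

On each side the TISE gives plane waves with k = √(2m(E − V))/ℏ: k₁ = √(2·2.14·14.6) = 7.905, k₂ = √(2·2.14·8.57) = 6.056.
Matching ψ and ψ′ at x = 0 gives r = (k₁ − k₂)/(k₁ + k₂), so R = r² = 0.01753 and T = 1 − R = 0.9825.

T = 0.982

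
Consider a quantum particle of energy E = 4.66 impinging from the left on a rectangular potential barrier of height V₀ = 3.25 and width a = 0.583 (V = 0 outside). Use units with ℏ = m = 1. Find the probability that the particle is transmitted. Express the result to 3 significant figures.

T = 0.783

Above the barrier the interior wavenumber is k₂ = √(2m(E − V₀))/ℏ = 1.679, giving phase k₂a = 0.9790.
Matching at both interfaces gives T⁻¹ = 1 + V₀² sin²(k₂a) / [4E(E − V₀)] = 1.277, hence T = 0.783.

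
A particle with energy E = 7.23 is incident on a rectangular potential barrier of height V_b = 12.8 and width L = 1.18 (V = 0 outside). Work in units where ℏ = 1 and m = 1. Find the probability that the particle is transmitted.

E < V_b: inside the barrier ψ ∝ e^{±κx} with κ = √(2m(V_b − E))/ℏ = 3.338.
κL = 3.938, sinh(κL) = 25.66.
The exact tunnelling result is T⁻¹ = 1 + V_b² sinh²(κL) / [4E(V_b − E)] = 670.7, so T = 0.00149.

T = 0.00149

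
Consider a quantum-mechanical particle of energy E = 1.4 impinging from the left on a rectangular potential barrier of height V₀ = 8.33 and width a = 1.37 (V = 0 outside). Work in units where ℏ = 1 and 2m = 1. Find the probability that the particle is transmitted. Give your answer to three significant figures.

Since E < V₀ the interior solution is evanescent with decay constant κ = √(2m(V₀ − E))/ℏ = 2.632.
κa = 3.607, sinh(κa) = 18.41.
Matching ψ, ψ′ at both faces gives T = [1 + V₀² sinh²(κa) / (4E(V₀ − E))]⁻¹ = 1/606.7 = 0.00165.

T = 0.00165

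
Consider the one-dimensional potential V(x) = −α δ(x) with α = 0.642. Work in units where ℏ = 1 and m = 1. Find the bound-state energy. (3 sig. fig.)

For x ≠ 0 the bound state is ψ ∝ e^{−κ|x|}; integrating the TISE across the delta gives the cusp condition 2κ = 2mα/ℏ², so κ = 0.6420.
Then E = −ℏ²κ²/(2m) = −mα²/(2ℏ²) = -0.2061.

E = -0.206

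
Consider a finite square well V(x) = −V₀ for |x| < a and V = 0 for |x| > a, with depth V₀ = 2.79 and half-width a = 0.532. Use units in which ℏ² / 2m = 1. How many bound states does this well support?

N = 1

The dimensionless depth is z₀ = a√(2mV₀)/ℏ = 0.532 × √(2.790) = 0.8886.
A new bound state (alternating even/odd) appears each time z₀ passes a multiple of π/2, so N = ⌊2z₀/π⌋ + 1 = ⌊0.5657⌋ + 1 = 1.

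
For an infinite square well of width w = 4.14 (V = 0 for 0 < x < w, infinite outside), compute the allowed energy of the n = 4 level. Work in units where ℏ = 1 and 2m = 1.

E = 9.21

The infinite-well eigenfunctions ψ_n = √(2/w) sin(nπx/w) vanish at both walls, giving E_n = n²π²ℏ²/(2mw²).
E_4 = 4² × π² / (2 × 0.5 × 4.14²) = 9.213.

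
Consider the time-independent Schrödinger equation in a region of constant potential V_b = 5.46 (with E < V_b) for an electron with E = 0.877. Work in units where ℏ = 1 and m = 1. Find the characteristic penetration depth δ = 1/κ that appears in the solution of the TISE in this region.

δ = 0.330

Since E < V_b the TISE in this region is ψ'' = κ²ψ with κ = √(2m(V_b − E))/ℏ.
κ = √(2 × 1 × 4.583) = 3.028. The penetration depth is δ = 1/κ = 0.330.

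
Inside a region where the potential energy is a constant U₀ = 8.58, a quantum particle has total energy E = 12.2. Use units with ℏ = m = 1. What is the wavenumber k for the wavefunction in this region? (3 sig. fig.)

k = 2.69

With E > U₀ the solution is oscillatory, ψ ∝ e^{±ikx} with k = √(2m(E − U₀))/ℏ.
k = √(2 × 1 × 3.62) = 2.691.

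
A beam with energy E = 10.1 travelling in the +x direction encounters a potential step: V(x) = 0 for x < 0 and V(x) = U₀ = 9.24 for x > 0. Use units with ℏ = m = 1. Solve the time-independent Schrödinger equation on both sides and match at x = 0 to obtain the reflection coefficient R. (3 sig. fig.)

On each side the TISE gives plane waves with k = √(2m(E − V))/ℏ: k₁ = √(2·1·10.1) = 4.494, k₂ = √(2·1·0.86) = 1.311.
Continuity of ψ and ψ′ at the step yields the reflection amplitude r = (k₁ − k₂)/(k₁ + k₂) = 0.5482; thus R = |r|² = 0.3006, T = 0.6994.

R = 0.301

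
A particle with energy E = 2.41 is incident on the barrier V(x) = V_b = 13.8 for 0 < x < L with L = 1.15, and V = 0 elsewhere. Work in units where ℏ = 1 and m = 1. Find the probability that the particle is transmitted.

T = 0.0000394

E < V_b: inside the barrier ψ ∝ e^{±κx} with κ = √(2m(V_b − E))/ℏ = 4.773.
κL = 5.489, sinh(κL) = 121.0.
Matching ψ, ψ′ at both faces gives T = [1 + V_b² sinh²(κL) / (4E(V_b − E))]⁻¹ = 1/25390 = 0.0000394.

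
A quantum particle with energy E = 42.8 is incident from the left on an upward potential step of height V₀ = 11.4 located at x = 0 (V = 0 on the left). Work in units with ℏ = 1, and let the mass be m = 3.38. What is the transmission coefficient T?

On each side the TISE gives plane waves with k = √(2m(E − V))/ℏ: k₁ = √(2·3.38·42.8) = 17.01, k₂ = √(2·3.38·31.4) = 14.57.
Continuity of ψ and ψ′ at the step yields the reflection amplitude r = (k₁ − k₂)/(k₁ + k₂) = 0.07728; thus R = |r|² = 0.005972, T = 0.9940.

T = 0.994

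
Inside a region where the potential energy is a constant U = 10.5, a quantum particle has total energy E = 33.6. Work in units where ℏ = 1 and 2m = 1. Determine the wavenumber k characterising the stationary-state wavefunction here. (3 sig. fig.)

With E > U the solution is oscillatory, ψ ∝ e^{±ikx} with k = √(2m(E − U))/ℏ.
k = √(2 × 0.5 × 23.1) = 4.806.

k = 4.81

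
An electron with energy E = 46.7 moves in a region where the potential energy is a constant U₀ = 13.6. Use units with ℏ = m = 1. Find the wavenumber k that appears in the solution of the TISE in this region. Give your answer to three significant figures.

With E > U₀ the solution is oscillatory, ψ ∝ e^{±ikx} with k = √(2m(E − U₀))/ℏ.
k = √(2 × 1 × 33.1) = 8.136.

k = 8.14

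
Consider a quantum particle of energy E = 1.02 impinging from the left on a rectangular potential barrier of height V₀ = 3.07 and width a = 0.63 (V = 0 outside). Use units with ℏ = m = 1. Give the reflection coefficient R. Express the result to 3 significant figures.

R = 0.754

E < V₀: inside the barrier ψ ∝ e^{±κx} with κ = √(2m(V₀ − E))/ℏ = 2.025.
κa = 1.276, sinh(κa) = 1.651.
Matching ψ, ψ′ at both faces gives T = [1 + V₀² sinh²(κa) / (4E(V₀ − E))]⁻¹ = 1/4.071 = 0.246.
R = 1 − T = 0.754.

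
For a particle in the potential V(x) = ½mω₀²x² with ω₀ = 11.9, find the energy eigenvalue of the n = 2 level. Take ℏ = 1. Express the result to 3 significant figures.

E = 29.8

The oscillator eigenvalues are E_n = ℏω₀(n + ½), so E_2 = 11.9 × 2.5 = 29.75.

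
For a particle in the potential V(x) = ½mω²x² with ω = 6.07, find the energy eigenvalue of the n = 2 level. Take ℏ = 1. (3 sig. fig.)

E = 15.2

Using E_n = (n + ½)ℏω: E_2 = 2.5 × 6.07 = 15.18.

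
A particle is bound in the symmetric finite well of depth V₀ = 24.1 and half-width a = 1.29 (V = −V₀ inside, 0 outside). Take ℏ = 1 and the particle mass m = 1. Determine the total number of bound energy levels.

Define the well-strength parameter z₀ = (a/ℏ)√(2mV₀) = 1.29 × √(2·1·24.1) = 8.956.
A new bound state (alternating even/odd) appears each time z₀ passes a multiple of π/2, so N = ⌊2z₀/π⌋ + 1 = ⌊5.702⌋ + 1 = 6.

N = 6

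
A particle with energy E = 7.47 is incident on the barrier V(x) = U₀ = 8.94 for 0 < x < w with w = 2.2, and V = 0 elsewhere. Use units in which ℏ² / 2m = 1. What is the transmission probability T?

T = 0.0106

Since E < U₀ the interior solution is evanescent with decay constant κ = √(2m(U₀ − E))/ℏ = 1.212.
κw = 2.667, sinh(κw) = 7.166.
The exact tunnelling result is T⁻¹ = 1 + U₀² sinh²(κw) / [4E(U₀ − E)] = 94.45, so T = 0.0106.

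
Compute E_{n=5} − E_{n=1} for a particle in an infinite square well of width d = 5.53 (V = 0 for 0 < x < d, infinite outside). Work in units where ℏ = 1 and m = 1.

ΔE = 3.87

E_n = n²π²ℏ²/(2md²), so ΔE = (5² − 1²) π²ℏ²/(2md²).
ΔE = 24 × π² / (2 × 1 × 5.53²) = 3.873.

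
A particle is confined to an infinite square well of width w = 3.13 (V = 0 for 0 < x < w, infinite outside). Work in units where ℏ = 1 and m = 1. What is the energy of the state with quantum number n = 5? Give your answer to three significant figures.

E = 12.6

Requiring ψ(0) = ψ(w) = 0 quantises k = nπ/w, hence E_n = ℏ²k²/2m = n²π²ℏ²/(2mw²).
E_5 = 5² × π² / (2 × 1 × 3.13²) = 12.59.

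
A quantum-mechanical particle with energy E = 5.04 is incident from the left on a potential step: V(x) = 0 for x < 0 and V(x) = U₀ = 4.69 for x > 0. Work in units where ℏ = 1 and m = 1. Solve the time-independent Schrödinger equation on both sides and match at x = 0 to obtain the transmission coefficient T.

T = 0.660

The wavenumbers are k₁ = √(2mE)/ℏ = 3.175 on the left and k₂ = √(2m(E − U₀))/ℏ = 0.8367 on the right.
Matching ψ and ψ′ at x = 0 gives r = (k₁ − k₂)/(k₁ + k₂), so R = r² = 0.3397 and T = 1 − R = 0.6603.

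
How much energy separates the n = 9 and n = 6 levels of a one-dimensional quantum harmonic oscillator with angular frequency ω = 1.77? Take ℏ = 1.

ΔE = 5.31

E_n = ℏω(n + ½), so ΔE = (9 − 6) ℏω = 3 × 1.77 = 5.310.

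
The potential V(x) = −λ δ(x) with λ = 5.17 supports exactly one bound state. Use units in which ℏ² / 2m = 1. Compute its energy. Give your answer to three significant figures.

The bound state is ψ(x) = √κ e^{−κ|x|}. The derivative jump ψ'(0⁺) − ψ'(0⁻) = −(2mλ/ℏ²)ψ(0) fixes κ = mλ/ℏ² = 2.585.
Then E = −ℏ²κ²/(2m) = −mλ²/(2ℏ²) = -6.682.

E = -6.68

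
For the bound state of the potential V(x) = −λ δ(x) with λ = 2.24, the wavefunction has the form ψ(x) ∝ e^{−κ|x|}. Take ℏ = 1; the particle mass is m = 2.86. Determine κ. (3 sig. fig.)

κ = 6.41

Integrate −(ℏ²/2m)ψ'' − λδ(x)ψ = Eψ from −ε to +ε: the ψ'' term gives ψ'(0⁺) − ψ'(0⁻) and the δ term gives −(2mλ/ℏ²)ψ(0).
With ψ ∝ e^{−κ|x|} this yields −2κ = −2mλ/ℏ², so κ = mλ/ℏ² = 6.406.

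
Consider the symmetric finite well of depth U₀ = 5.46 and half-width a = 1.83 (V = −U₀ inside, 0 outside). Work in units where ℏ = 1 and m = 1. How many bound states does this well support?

Define the well-strength parameter z₀ = (a/ℏ)√(2mU₀) = 1.83 × √(2·1·5.46) = 6.047.
A new bound state (alternating even/odd) appears each time z₀ passes a multiple of π/2, so N = ⌊2z₀/π⌋ + 1 = ⌊3.850⌋ + 1 = 4.

N = 4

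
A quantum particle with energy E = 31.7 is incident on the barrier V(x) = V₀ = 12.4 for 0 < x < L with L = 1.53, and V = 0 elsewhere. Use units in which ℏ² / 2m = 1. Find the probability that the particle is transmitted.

T = 0.989

E > V₀: inside the barrier k₂ = √(2m(E − V₀))/ℏ = 4.393, k₂L = 6.722.
T = [1 + V₀² sin²(k₂L) / (4E(E − V₀))]⁻¹ = 1/1.011 = 0.989.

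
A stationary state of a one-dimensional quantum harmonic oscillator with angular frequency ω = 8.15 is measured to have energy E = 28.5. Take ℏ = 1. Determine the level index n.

n = 3

E_n = ℏω(n + ½) ⇒ n = E/(ℏω) − ½ = 28.5/8.15 − 0.5 = 2.997 → n = 3.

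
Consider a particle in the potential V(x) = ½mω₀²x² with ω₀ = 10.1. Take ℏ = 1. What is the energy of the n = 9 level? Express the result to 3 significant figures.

E = 96.0

Using E_n = (n + ½)ℏω₀: E_9 = 9.5 × 10.1 = 95.95.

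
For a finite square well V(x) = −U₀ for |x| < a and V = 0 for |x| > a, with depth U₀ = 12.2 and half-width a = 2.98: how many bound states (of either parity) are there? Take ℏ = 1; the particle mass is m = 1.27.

The dimensionless depth is z₀ = a√(2mU₀)/ℏ = 2.98 × √(30.99) = 16.59.
The even/odd transcendental equations gain one root per π/2 in z₀, giving N = 1 + ⌊2z₀/π⌋ = 1 + ⌊10.56⌋ = 11.

N = 11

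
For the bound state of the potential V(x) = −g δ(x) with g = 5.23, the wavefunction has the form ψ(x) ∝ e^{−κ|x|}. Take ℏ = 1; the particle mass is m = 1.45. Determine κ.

Integrating the TISE across x = 0 gives the cusp condition ψ'(0⁺) − ψ'(0⁻) = −(2mg/ℏ²)ψ(0).
With ψ ∝ e^{−κ|x|} this yields −2κ = −2mg/ℏ², so κ = mg/ℏ² = 7.584.

κ = 7.58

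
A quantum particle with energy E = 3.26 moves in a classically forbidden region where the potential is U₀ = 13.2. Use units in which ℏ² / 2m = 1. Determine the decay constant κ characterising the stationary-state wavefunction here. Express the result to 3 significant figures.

Since E < U₀ the TISE in this region is ψ'' = κ²ψ with κ = √(2m(U₀ − E))/ℏ.
κ = √(2 × 0.5 × 9.94) = 3.153.

κ = 3.15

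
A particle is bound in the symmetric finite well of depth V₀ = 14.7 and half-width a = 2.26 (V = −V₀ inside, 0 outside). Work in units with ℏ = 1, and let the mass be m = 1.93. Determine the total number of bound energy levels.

N = 11

Define the well-strength parameter z₀ = (a/ℏ)√(2mV₀) = 2.26 × √(2·1.93·14.7) = 17.02.
A new bound state (alternating even/odd) appears each time z₀ passes a multiple of π/2, so N = ⌊2z₀/π⌋ + 1 = ⌊10.84⌋ + 1 = 11.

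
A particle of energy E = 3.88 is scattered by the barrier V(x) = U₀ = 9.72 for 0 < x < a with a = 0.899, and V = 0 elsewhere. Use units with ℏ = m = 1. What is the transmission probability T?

T = 0.00820

E < U₀: inside the barrier ψ ∝ e^{±κx} with κ = √(2m(U₀ − E))/ℏ = 3.418.
κa = 3.072, sinh(κa) = 10.77.
The exact tunnelling result is T⁻¹ = 1 + U₀² sinh²(κa) / [4E(U₀ − E)] = 122.0, so T = 0.00820.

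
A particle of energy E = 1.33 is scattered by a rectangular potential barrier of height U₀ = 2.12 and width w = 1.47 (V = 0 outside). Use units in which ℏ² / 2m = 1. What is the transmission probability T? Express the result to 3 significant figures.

E < U₀: inside the barrier ψ ∝ e^{±κx} with κ = √(2m(U₀ − E))/ℏ = 0.8888.
κw = 1.307, sinh(κw) = 1.711.
Matching ψ, ψ′ at both faces gives T = [1 + U₀² sinh²(κw) / (4E(U₀ − E))]⁻¹ = 1/4.132 = 0.242.

T = 0.242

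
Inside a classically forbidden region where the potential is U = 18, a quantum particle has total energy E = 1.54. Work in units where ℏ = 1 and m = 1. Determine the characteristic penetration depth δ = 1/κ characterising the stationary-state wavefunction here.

δ = 0.174

Since E < U the TISE in this region is ψ'' = κ²ψ with κ = √(2m(U − E))/ℏ.
κ = √(2 × 1 × 16.46) = 5.738. The penetration depth is δ = 1/κ = 0.174.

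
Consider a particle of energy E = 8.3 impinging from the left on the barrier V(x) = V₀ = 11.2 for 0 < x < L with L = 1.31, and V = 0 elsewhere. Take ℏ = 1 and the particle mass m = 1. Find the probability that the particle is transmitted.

Since E < V₀ the interior solution is evanescent with decay constant κ = √(2m(V₀ − E))/ℏ = 2.408.
κL = 3.155, sinh(κL) = 11.70.
Matching ψ, ψ′ at both faces gives T = [1 + V₀² sinh²(κL) / (4E(V₀ − E))]⁻¹ = 1/179.5 = 0.00557.

T = 0.00557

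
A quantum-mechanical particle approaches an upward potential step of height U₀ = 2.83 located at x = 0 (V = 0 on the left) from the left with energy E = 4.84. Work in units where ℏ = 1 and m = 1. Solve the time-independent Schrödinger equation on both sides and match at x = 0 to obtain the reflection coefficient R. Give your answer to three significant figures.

R = 0.0468

On each side the TISE gives plane waves with k = √(2m(E − V))/ℏ: k₁ = √(2·1·4.84) = 3.111, k₂ = √(2·1·2.01) = 2.005.
Continuity of ψ and ψ′ at the step yields the reflection amplitude r = (k₁ − k₂)/(k₁ + k₂) = 0.2162; thus R = |r|² = 0.04675, T = 0.9532.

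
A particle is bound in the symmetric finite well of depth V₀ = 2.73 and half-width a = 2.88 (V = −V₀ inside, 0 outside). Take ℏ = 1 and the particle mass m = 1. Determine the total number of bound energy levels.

The dimensionless depth is z₀ = a√(2mV₀)/ℏ = 2.88 × √(5.460) = 6.730.
The even/odd transcendental equations gain one root per π/2 in z₀, giving N = 1 + ⌊2z₀/π⌋ = 1 + ⌊4.284⌋ = 5.

N = 5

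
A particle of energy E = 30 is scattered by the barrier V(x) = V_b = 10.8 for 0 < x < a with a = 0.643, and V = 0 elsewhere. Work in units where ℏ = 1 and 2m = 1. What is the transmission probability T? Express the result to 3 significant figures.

Above the barrier the interior wavenumber is k₂ = √(2m(E − V_b))/ℏ = 4.382, giving phase k₂a = 2.817.
T = [1 + V_b² sin²(k₂a) / (4E(E − V_b))]⁻¹ = 1/1.005 = 0.995.

T = 0.995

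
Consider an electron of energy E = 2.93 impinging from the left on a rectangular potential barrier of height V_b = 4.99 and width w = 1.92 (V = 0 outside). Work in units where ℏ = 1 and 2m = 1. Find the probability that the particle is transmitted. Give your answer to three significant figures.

E < V_b: inside the barrier ψ ∝ e^{±κx} with κ = √(2m(V_b − E))/ℏ = 1.435.
κw = 2.756, sinh(κw) = 7.834.
The exact tunnelling result is T⁻¹ = 1 + V_b² sinh²(κw) / [4E(V_b − E)] = 64.30, so T = 0.0156.

T = 0.0156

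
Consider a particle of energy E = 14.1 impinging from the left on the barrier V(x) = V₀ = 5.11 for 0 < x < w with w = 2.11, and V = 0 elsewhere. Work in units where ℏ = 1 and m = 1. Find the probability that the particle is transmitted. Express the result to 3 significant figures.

E > V₀: inside the barrier k₂ = √(2m(E − V₀))/ℏ = 4.240, k₂w = 8.947.
Matching at both interfaces gives T⁻¹ = 1 + V₀² sin²(k₂w) / [4E(E − V₀)] = 1.011, hence T = 0.989.

T = 0.989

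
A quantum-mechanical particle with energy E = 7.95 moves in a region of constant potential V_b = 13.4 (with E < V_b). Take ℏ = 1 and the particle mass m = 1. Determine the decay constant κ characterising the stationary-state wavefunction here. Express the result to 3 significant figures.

κ = 3.30

Since E < V_b the TISE in this region is ψ'' = κ²ψ with κ = √(2m(V_b − E))/ℏ.
κ = √(2 × 1 × 5.45) = 3.302.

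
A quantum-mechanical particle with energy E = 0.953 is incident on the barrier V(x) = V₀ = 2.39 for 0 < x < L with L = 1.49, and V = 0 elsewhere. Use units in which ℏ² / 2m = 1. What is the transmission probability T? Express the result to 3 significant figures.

T = 0.102

E < V₀: inside the barrier ψ ∝ e^{±κx} with κ = √(2m(V₀ − E))/ℏ = 1.199.
κL = 1.786, sinh(κL) = 2.899.
The exact tunnelling result is T⁻¹ = 1 + V₀² sinh²(κL) / [4E(V₀ − E)] = 9.766, so T = 0.102.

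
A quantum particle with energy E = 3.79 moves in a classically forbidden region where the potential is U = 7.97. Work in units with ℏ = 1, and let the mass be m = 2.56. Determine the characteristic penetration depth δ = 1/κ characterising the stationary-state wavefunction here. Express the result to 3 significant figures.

δ = 0.216

Since E < U the TISE in this region is ψ'' = κ²ψ with κ = √(2m(U − E))/ℏ.
κ = √(2 × 2.56 × 4.18) = 4.626. The penetration depth is δ = 1/κ = 0.216.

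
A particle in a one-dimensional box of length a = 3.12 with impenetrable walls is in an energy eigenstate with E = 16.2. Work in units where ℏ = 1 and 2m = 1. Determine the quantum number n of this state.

From E_n = n²π²ℏ²/(2ma²) invert to n = √(2ma²E)/(πℏ).
n = (3.12/π) × √(2 × 0.5 × 16.2) = 3.997 → n = 4.

n = 4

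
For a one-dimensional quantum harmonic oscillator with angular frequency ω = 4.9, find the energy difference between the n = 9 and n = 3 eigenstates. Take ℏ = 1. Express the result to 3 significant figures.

ΔE = 29.4

E_n = ℏω(n + ½), so ΔE = (9 − 3) ℏω = 6 × 4.9 = 29.40.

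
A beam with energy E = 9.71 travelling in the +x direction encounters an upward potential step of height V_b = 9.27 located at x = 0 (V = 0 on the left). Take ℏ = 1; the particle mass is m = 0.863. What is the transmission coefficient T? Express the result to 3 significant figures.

T = 0.579

On each side the TISE gives plane waves with k = √(2m(E − V))/ℏ: k₁ = √(2·0.863·9.71) = 4.094, k₂ = √(2·0.863·0.44) = 0.8715.
Matching ψ and ψ′ at x = 0 gives r = (k₁ − k₂)/(k₁ + k₂), so R = r² = 0.4212 and T = 1 − R = 0.5788.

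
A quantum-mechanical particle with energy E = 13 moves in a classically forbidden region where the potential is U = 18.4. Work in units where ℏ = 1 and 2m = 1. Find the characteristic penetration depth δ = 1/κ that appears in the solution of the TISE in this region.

Since E < U the TISE in this region is ψ'' = κ²ψ with κ = √(2m(U − E))/ℏ.
κ = √(2 × 0.5 × 5.4) = 2.324. The penetration depth is δ = 1/κ = 0.430.

δ = 0.430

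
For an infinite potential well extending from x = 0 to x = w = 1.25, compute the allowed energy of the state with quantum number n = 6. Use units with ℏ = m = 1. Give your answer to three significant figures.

E = 114

The infinite-well eigenfunctions ψ_n = √(2/w) sin(nπx/w) vanish at both walls, giving E_n = n²π²ℏ²/(2mw²).
E_6 = 6² × π² / (2 × 1 × 1.25²) = 113.7.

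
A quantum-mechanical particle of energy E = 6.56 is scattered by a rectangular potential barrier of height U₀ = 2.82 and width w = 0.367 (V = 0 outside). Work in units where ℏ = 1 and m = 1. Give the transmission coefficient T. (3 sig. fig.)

Above the barrier the interior wavenumber is k₂ = √(2m(E − U₀))/ℏ = 2.735, giving phase k₂w = 1.004.
T = [1 + U₀² sin²(k₂w) / (4E(E − U₀))]⁻¹ = 1/1.058 = 0.945.

T = 0.945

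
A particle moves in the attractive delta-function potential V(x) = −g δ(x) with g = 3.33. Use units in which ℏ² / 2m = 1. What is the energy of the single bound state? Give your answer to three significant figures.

E = -2.77

The bound state is ψ(x) = √κ e^{−κ|x|}. The derivative jump ψ'(0⁺) − ψ'(0⁻) = −(2mg/ℏ²)ψ(0) fixes κ = mg/ℏ² = 1.665.
Then E = −ℏ²κ²/(2m) = −mg²/(2ℏ²) = -2.772.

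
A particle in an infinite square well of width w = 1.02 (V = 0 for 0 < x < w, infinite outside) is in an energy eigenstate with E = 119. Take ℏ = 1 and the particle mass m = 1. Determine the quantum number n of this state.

From E_n = n²π²ℏ²/(2mw²) invert to n = √(2mw²E)/(πℏ).
n = (1.02/π) × √(2 × 1 × 119) = 5.009 → n = 5.

n = 5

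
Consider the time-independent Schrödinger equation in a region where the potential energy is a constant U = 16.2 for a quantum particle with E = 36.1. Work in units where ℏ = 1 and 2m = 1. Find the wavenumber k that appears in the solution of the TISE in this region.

With E > U the solution is oscillatory, ψ ∝ e^{±ikx} with k = √(2m(E − U))/ℏ.
k = √(2 × 0.5 × 19.9) = 4.461.

k = 4.46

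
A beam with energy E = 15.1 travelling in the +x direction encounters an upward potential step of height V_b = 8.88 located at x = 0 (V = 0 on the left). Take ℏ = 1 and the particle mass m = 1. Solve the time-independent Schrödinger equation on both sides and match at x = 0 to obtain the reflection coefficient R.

The wavenumbers are k₁ = √(2mE)/ℏ = 5.495 on the left and k₂ = √(2m(E − V_b))/ℏ = 3.527 on the right.
Matching ψ and ψ′ at x = 0 gives r = (k₁ − k₂)/(k₁ + k₂), so R = r² = 0.04760 and T = 1 − R = 0.9524.

R = 0.0476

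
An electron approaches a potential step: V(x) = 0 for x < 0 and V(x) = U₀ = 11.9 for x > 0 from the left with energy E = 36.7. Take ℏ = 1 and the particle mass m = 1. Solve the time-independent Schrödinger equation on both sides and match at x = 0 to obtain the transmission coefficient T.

T = 0.990

On each side the TISE gives plane waves with k = √(2m(E − V))/ℏ: k₁ = √(2·1·36.7) = 8.567, k₂ = √(2·1·24.8) = 7.043.
Matching ψ and ψ′ at x = 0 gives r = (k₁ − k₂)/(k₁ + k₂), so R = r² = 0.009540 and T = 1 − R = 0.9905.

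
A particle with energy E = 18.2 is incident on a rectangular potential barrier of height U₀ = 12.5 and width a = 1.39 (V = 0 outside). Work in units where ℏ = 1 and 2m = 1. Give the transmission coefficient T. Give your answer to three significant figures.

T = 0.988

E > U₀: inside the barrier k₂ = √(2m(E − U₀))/ℏ = 2.387, k₂a = 3.319.
Matching at both interfaces gives T⁻¹ = 1 + U₀² sin²(k₂a) / [4E(E − U₀)] = 1.012, hence T = 0.988.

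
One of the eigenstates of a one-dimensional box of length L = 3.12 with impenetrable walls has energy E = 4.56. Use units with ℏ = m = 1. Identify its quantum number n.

From E_n = n²π²ℏ²/(2mL²) invert to n = √(2mL²E)/(πℏ).
n = (3.12/π) × √(2 × 1 × 4.56) = 2.999 → n = 3.

n = 3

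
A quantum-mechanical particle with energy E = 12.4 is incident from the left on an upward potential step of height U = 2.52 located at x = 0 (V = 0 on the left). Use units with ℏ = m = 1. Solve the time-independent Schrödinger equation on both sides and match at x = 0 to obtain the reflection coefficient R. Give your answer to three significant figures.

The wavenumbers are k₁ = √(2mE)/ℏ = 4.980 on the left and k₂ = √(2m(E − U))/ℏ = 4.445 on the right.
Continuity of ψ and ψ′ at the step yields the reflection amplitude r = (k₁ − k₂)/(k₁ + k₂) = 0.05673; thus R = |r|² = 0.003219, T = 0.9968.

R = 0.00322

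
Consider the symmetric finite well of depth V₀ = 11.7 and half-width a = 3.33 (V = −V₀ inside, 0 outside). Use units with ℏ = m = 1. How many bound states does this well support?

N = 11

The dimensionless depth is z₀ = a√(2mV₀)/ℏ = 3.33 × √(23.40) = 16.11.
The even/odd transcendental equations gain one root per π/2 in z₀, giving N = 1 + ⌊2z₀/π⌋ = 1 + ⌊10.25⌋ = 11.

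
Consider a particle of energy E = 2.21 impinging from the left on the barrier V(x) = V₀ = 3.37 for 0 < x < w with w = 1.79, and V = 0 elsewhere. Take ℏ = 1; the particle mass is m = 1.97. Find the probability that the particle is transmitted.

Since E < V₀ the interior solution is evanescent with decay constant κ = √(2m(V₀ − E))/ℏ = 2.138.
κw = 3.827, sinh(κw) = 22.95.
Matching ψ, ψ′ at both faces gives T = [1 + V₀² sinh²(κw) / (4E(V₀ − E))]⁻¹ = 1/584.1 = 0.00171.

T = 0.00171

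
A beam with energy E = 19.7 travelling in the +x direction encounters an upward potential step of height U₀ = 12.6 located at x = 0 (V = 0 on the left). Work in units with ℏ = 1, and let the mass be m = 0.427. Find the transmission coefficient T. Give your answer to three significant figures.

On each side the TISE gives plane waves with k = √(2m(E − V))/ℏ: k₁ = √(2·0.427·19.7) = 4.102, k₂ = √(2·0.427·7.1) = 2.462.
Matching ψ and ψ′ at x = 0 gives r = (k₁ − k₂)/(k₁ + k₂), so R = r² = 0.06237 and T = 1 − R = 0.9376.

T = 0.938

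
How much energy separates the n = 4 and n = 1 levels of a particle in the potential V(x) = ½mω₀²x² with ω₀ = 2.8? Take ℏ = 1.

ΔE = 8.40

E_n = ℏω₀(n + ½), so ΔE = (4 − 1) ℏω₀ = 3 × 2.8 = 8.400.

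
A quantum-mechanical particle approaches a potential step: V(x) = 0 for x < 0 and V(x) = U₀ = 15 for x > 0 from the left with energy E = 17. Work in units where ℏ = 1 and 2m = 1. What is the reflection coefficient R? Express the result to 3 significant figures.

R = 0.239

On each side the TISE gives plane waves with k = √(2m(E − V))/ℏ: k₁ = √(2·½·17) = 4.123, k₂ = √(2·½·2) = 1.414.
Matching ψ and ψ′ at x = 0 gives r = (k₁ − k₂)/(k₁ + k₂), so R = r² = 0.2393 and T = 1 − R = 0.7607.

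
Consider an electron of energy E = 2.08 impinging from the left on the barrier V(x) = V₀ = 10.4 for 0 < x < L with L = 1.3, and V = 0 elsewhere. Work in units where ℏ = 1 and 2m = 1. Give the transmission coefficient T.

T = 0.00142

E < V₀: inside the barrier ψ ∝ e^{±κx} with κ = √(2m(V₀ − E))/ℏ = 2.884.
κL = 3.750, sinh(κL) = 21.24.
Matching ψ, ψ′ at both faces gives T = [1 + V₀² sinh²(κL) / (4E(V₀ − E))]⁻¹ = 1/706.2 = 0.00142.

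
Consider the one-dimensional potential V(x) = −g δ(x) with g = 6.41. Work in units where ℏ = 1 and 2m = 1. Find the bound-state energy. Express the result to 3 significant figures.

For x ≠ 0 the bound state is ψ ∝ e^{−κ|x|}; integrating the TISE across the delta gives the cusp condition 2κ = 2mg/ℏ², so κ = 3.205.
Then E = −ℏ²κ²/(2m) = −mg²/(2ℏ²) = -10.27.

E = -10.3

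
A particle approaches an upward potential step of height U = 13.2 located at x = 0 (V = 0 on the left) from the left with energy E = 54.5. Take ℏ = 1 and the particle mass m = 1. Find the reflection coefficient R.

On each side the TISE gives plane waves with k = √(2m(E − V))/ℏ: k₁ = √(2·1·54.5) = 10.44, k₂ = √(2·1·41.3) = 9.088.
Continuity of ψ and ψ′ at the step yields the reflection amplitude r = (k₁ − k₂)/(k₁ + k₂) = 0.06922; thus R = |r|² = 0.004792, T = 0.9952.

R = 0.00479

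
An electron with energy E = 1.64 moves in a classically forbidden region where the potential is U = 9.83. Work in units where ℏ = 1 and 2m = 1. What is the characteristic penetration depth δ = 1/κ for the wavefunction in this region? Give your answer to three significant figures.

δ = 0.349

Since E < U the TISE in this region is ψ'' = κ²ψ with κ = √(2m(U − E))/ℏ.
κ = √(2 × 0.5 × 8.19) = 2.862. The penetration depth is δ = 1/κ = 0.349.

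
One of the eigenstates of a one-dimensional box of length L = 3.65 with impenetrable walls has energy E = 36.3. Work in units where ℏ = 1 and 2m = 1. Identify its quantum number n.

For an infinite well E_n = n²π²ℏ²/(2mL²), so n = (L/πℏ)√(2mE).
n = (3.65/π) × √(2 × 0.5 × 36.3) = 7.000 → n = 7.

n = 7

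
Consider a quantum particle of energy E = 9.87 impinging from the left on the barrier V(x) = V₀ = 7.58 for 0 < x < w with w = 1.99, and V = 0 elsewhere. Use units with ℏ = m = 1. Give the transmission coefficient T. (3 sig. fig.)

E > V₀: inside the barrier k₂ = √(2m(E − V₀))/ℏ = 2.140, k₂w = 4.259.
T = [1 + V₀² sin²(k₂w) / (4E(E − V₀))]⁻¹ = 1/1.513 = 0.661.

T = 0.661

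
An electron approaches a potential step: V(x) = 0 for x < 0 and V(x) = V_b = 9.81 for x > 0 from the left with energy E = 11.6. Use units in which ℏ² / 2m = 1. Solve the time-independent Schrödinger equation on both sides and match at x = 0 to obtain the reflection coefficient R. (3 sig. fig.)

On each side the TISE gives plane waves with k = √(2m(E − V))/ℏ: k₁ = √(2·½·11.6) = 3.406, k₂ = √(2·½·1.79) = 1.338.
Matching ψ and ψ′ at x = 0 gives r = (k₁ − k₂)/(k₁ + k₂), so R = r² = 0.1900 and T = 1 − R = 0.8100.

R = 0.190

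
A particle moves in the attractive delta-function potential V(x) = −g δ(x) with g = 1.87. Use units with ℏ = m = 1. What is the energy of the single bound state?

E = -1.75

For x ≠ 0 the bound state is ψ ∝ e^{−κ|x|}; integrating the TISE across the delta gives the cusp condition 2κ = 2mg/ℏ², so κ = 1.870.
Then E = −ℏ²κ²/(2m) = −mg²/(2ℏ²) = -1.748.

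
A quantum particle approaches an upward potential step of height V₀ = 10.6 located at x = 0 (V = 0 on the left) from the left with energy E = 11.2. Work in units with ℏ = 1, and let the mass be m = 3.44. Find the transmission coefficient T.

The wavenumbers are k₁ = √(2mE)/ℏ = 8.778 on the left and k₂ = √(2m(E − V₀))/ℏ = 2.032 on the right.
Matching ψ and ψ′ at x = 0 gives r = (k₁ − k₂)/(k₁ + k₂), so R = r² = 0.3895 and T = 1 − R = 0.6105.

T = 0.611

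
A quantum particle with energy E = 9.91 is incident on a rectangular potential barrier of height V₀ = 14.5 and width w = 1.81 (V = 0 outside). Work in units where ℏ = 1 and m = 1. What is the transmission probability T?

Since E < V₀ the interior solution is evanescent with decay constant κ = √(2m(V₀ − E))/ℏ = 3.030.
κw = 5.484, sinh(κw) = 120.4.
Matching ψ, ψ′ at both faces gives T = [1 + V₀² sinh²(κw) / (4E(V₀ − E))]⁻¹ = 1/16750 = 0.0000597.

T = 0.0000597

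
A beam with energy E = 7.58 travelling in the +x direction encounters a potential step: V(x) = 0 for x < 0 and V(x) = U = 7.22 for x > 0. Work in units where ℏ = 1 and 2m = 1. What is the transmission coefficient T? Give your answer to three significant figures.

The wavenumbers are k₁ = √(2mE)/ℏ = 2.753 on the left and k₂ = √(2m(E − U))/ℏ = 0.6000 on the right.
Continuity of ψ and ψ′ at the step yields the reflection amplitude r = (k₁ − k₂)/(k₁ + k₂) = 0.6421; thus R = |r|² = 0.4123, T = 0.5877.

T = 0.588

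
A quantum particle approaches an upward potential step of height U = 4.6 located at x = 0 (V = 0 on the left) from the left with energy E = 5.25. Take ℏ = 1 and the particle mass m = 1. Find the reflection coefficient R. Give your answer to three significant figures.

The wavenumbers are k₁ = √(2mE)/ℏ = 3.240 on the left and k₂ = √(2m(E − U))/ℏ = 1.140 on the right.
Matching ψ and ψ′ at x = 0 gives r = (k₁ − k₂)/(k₁ + k₂), so R = r² = 0.2299 and T = 1 − R = 0.7701.

R = 0.230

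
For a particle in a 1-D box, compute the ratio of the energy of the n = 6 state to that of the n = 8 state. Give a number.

Since E_n ∝ n², the ratio is (6/8)² = 0.5625.

0.5625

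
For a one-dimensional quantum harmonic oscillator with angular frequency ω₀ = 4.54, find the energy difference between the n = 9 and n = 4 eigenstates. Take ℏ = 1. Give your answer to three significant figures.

ΔE = 22.7

E_n = ℏω₀(n + ½), so ΔE = (9 − 4) ℏω₀ = 5 × 4.54 = 22.70.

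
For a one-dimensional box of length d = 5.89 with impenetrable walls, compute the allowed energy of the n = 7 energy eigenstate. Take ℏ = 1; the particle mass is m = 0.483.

Requiring ψ(0) = ψ(d) = 0 quantises k = nπ/d, hence E_n = ℏ²k²/2m = n²π²ℏ²/(2md²).
E_7 = 7² × π² / (2 × 0.483 × 5.89²) = 14.43.

E = 14.4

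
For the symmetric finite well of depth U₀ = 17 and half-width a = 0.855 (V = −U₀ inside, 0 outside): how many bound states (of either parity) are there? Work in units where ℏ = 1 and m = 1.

N = 4

Define the well-strength parameter z₀ = (a/ℏ)√(2mU₀) = 0.855 × √(2·1·17) = 4.985.
The even/odd transcendental equations gain one root per π/2 in z₀, giving N = 1 + ⌊2z₀/π⌋ = 1 + ⌊3.174⌋ = 4.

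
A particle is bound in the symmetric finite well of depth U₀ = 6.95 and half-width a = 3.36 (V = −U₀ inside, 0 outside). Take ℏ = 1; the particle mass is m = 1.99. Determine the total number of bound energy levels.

N = 12

The dimensionless depth is z₀ = a√(2mU₀)/ℏ = 3.36 × √(27.66) = 17.67.
The even/odd transcendental equations gain one root per π/2 in z₀, giving N = 1 + ⌊2z₀/π⌋ = 1 + ⌊11.25⌋ = 12.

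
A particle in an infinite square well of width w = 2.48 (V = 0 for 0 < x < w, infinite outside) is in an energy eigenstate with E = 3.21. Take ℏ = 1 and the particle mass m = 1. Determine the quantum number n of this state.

For an infinite well E_n = n²π²ℏ²/(2mw²), so n = (w/πℏ)√(2mE).
n = (2.48/π) × √(2 × 1 × 3.21) = 2.000 → n = 2.

n = 2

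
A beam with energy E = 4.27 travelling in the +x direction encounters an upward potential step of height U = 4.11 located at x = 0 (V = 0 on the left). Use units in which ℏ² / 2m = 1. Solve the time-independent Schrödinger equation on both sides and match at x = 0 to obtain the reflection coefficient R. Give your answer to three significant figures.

R = 0.456

On each side the TISE gives plane waves with k = √(2m(E − V))/ℏ: k₁ = √(2·½·4.27) = 2.066, k₂ = √(2·½·0.16) = 0.4000.
Continuity of ψ and ψ′ at the step yields the reflection amplitude r = (k₁ − k₂)/(k₁ + k₂) = 0.6756; thus R = |r|² = 0.4565, T = 0.5435.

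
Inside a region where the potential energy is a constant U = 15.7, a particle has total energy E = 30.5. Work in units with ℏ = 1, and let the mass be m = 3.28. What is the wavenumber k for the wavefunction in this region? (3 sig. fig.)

With E > U the solution is oscillatory, ψ ∝ e^{±ikx} with k = √(2m(E − U))/ℏ.
k = √(2 × 3.28 × 14.8) = 9.853.

k = 9.85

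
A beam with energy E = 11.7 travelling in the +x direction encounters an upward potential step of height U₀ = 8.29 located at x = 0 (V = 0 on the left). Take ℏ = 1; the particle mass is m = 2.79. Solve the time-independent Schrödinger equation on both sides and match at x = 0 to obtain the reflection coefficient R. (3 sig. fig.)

The wavenumbers are k₁ = √(2mE)/ℏ = 8.080 on the left and k₂ = √(2m(E − U₀))/ℏ = 4.362 on the right.
Continuity of ψ and ψ′ at the step yields the reflection amplitude r = (k₁ − k₂)/(k₁ + k₂) = 0.2988; thus R = |r|² = 0.08929, T = 0.9107.

R = 0.0893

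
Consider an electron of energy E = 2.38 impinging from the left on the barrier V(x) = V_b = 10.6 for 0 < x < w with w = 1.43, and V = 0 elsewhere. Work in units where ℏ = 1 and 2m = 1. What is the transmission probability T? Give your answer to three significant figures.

T = 0.000765

E < V_b: inside the barrier ψ ∝ e^{±κx} with κ = √(2m(V_b − E))/ℏ = 2.867.
κw = 4.100, sinh(κw) = 30.16.
The exact tunnelling result is T⁻¹ = 1 + V_b² sinh²(κw) / [4E(V_b − E)] = 1307, so T = 0.000765.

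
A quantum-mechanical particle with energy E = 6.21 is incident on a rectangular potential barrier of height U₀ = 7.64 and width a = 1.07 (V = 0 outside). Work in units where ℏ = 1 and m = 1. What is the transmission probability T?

T = 0.0645

E < U₀: inside the barrier ψ ∝ e^{±κx} with κ = √(2m(U₀ − E))/ℏ = 1.691.
κa = 1.810, sinh(κa) = 2.972.
The exact tunnelling result is T⁻¹ = 1 + U₀² sinh²(κa) / [4E(U₀ − E)] = 15.51, so T = 0.0645.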